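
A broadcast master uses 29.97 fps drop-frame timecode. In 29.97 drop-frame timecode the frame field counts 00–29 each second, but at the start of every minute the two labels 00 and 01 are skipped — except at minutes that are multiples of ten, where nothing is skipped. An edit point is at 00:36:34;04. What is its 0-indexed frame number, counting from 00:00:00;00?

As if non-drop at 30 labels/s: (0 × 3600 + 36 × 60 + 34) × 30 + 4 = 65824.
Minute boundaries passed: 36; those not divisible by 10: 36 − 3 = 33; dropped labels = 2 × 33 = 66.
Actual frame index = 65824 − 66 = 65758.

65758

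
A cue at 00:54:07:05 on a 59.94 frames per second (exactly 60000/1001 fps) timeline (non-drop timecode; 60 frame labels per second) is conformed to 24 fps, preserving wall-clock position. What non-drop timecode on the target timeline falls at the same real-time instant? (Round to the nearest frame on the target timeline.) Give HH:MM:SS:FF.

Source frame index: (0×3600 + 54×60 + 7) × 60 + 5 = 194825.
Real time: 194825 / (60000/1001) = 7800793/2400 s.
Target frame: (7800793/2400) × (24) = 7800793/100 ≈ 78007.930 → 78008.
At 24 labels/s: frame 78008 → 00:54:10:08.

00:54:10:08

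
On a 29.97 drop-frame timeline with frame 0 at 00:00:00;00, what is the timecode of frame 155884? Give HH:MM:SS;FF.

Ten DF minutes hold 17982 frames, so frame 155884 lies in block 8 (frames 143856–161837) with 12028 frames into that block.
The block's first minute is 1800 frames and the rest 1798 each; 12028 frames reaches minute 6, so 8 × 18 + 6 × 2 = 156 labels have been skipped so far.
Adding those back, label number 155884 + 156 = 156040 at 30 labels/s is 5201 s + 10 f = 1 h 26 min 41 s frame 10, i.e. 01:26:41;10.

01:26:41;10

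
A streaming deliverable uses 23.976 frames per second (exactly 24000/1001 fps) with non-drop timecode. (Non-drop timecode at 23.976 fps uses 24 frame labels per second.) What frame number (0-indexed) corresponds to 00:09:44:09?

Total seconds to the label: (0 × 3600 + 9 × 60 + 44) = 584.
Frame index = 584 × 24 + 9 = 14025.

frame 14025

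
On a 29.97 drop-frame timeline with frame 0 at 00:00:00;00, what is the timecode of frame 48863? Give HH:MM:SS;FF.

Each 10-minute DF block holds 10 × 60 × 30 − 9 × 2 = 17982 frames. 48863 ÷ 17982 → 2 full blocks, remainder 12899.
Within the partial block the first minute is 1800 frames and each further minute 1798, so 7 further minute boundaries passed. Total skipped labels = 18 × 2 + 2 × 7 = 50.
Non-drop label index = 48863 + 50 = 48913; at 30 labels/s that is 00:27:10:13, i.e. DF 00:27:10;13.

00:27:10;13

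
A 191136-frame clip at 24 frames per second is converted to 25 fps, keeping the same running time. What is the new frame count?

Target frames = source frames × (target rate / source rate) = 191136 × (25)/(24) = 191136 × 25/24 = 199100.

199100 frames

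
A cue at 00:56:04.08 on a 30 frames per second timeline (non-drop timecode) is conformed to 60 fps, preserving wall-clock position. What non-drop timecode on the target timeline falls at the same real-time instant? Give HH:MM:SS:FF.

00:56:04:16

Source frame index: (0×3600 + 56×60 + 4) × 30 + 8 = 100928.
Real time: 100928 / (30) = 50464/15 s.
Target frame: (50464/15) × (60) = 201856.
At 60 labels/s: frame 201856 → 00:56:04:16.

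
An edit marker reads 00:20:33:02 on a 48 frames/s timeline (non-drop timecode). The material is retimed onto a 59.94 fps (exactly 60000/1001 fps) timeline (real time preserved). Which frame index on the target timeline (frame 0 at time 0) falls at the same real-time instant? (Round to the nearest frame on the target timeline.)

frame 73909

Source frame index: (0×3600 + 20×60 + 33) × 48 + 2 = 59186.
Real time: 59186 / (48) = 29593/24 s.
Target frame: (29593/24) × (60000/1001) = 73982500/1001 ≈ 73908.591 → 73909.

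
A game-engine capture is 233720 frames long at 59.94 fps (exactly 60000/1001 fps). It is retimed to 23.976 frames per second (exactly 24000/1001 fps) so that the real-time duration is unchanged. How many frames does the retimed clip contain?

Target frames = source frames × (target rate / source rate) = 233720 × (24000/1001)/(60000/1001) = 233720 × 2/5 = 93488.

93488 frames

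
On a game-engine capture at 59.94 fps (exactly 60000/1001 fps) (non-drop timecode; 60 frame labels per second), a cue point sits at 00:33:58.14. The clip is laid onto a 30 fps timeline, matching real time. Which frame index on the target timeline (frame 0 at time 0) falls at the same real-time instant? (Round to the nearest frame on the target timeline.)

Source frame index: (0×3600 + 33×60 + 58) × 60 + 14 = 122294.
Real time: 122294 / (60000/1001) = 61208147/30000 s.
Target frame: (61208147/30000) × (30) = 61208147/1000 ≈ 61208.147 → 61208.

frame 61208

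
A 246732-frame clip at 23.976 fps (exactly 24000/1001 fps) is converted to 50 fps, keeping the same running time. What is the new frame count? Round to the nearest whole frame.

Frames at target rate = 246732 × (50) / (24000/1001) = 20581561/40 ≈ 514539.025.
Nearest whole frame: 514539.

514539 frames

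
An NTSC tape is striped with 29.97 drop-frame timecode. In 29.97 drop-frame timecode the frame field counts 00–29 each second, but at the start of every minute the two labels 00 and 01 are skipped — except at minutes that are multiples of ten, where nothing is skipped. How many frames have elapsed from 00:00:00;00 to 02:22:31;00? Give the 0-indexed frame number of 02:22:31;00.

256274

As if non-drop at 30 labels/s: (2 × 3600 + 22 × 60 + 31) × 30 + 0 = 256530.
Minute boundaries passed: 142; those not divisible by 10: 142 − 14 = 128; dropped labels = 2 × 128 = 256.
Actual frame index = 256530 − 256 = 256274.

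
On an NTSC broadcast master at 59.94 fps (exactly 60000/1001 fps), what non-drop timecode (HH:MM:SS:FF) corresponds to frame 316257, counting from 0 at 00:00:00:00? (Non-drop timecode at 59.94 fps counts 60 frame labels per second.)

01:27:50:57

316257 ÷ 60 = 5270 full seconds, remainder 57 frames.
5270 s = 1 h 27 min 50 s.
Timecode: 01:27:50:57.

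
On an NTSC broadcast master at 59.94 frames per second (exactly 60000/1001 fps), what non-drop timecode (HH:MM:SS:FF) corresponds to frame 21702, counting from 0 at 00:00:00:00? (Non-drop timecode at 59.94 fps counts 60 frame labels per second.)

00:06:01:42

21702 ÷ 60 = 361 full seconds, remainder 42 frames.
361 s = 0 h 6 min 1 s.
Timecode: 00:06:01:42.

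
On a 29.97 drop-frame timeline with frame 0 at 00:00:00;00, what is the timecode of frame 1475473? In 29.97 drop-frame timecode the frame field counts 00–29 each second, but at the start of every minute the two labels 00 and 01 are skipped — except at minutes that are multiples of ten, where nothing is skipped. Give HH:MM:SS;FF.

Ten DF minutes hold 17982 frames, so frame 1475473 lies in block 82 (frames 1474524–1492505) with 949 frames into that block.
The block's first minute is 1800 frames and the rest 1798 each; 949 frames reaches minute 0, so 82 × 18 + 0 × 2 = 1476 labels have been skipped so far.
Adding those back, label number 1475473 + 1476 = 1476949 at 30 labels/s is 49231 s + 19 f = 13 h 40 min 31 s frame 19, i.e. 13:40:31;19.

13:40:31;19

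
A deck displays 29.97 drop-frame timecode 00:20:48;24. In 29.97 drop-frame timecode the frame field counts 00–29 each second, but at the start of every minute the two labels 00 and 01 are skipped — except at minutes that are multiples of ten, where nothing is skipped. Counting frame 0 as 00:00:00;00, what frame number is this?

37428

Complete 10-minute blocks: 2, each 17982 frames → 35964.
Remaining 0 whole minutes in the current block: 0 frames.
Within the current minute: 48 × 30 + 24 = 1464. Total = 35964 + 0 + 1464 = 37428.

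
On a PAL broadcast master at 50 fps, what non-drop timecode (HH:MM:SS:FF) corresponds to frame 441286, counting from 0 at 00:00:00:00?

441286 ÷ 50 = 8825 full seconds, remainder 36 frames.
8825 s = 2 h 27 min 5 s.
Timecode: 02:27:05:36.

02:27:05:36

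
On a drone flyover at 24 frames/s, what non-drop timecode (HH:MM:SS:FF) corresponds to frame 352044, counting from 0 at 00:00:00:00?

352044 ÷ 24 = 14668 full seconds, remainder 12 frames.
14668 s = 4 h 4 min 28 s.
Timecode: 04:04:28:12.

04:04:28:12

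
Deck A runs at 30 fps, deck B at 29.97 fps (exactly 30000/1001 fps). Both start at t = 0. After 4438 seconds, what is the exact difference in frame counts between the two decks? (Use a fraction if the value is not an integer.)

A emits 30 × 4438 = 133140 frames; B emits 30000/1001 × 4438 = 19020000/143.
Difference = 19020/143 frames (≈ 133.0070); B is behind A.

19020/143 frames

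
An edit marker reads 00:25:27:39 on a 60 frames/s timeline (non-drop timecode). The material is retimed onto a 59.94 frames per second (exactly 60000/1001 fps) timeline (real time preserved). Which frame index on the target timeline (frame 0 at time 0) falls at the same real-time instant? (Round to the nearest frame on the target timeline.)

frame 91567

Source frame index: (0×3600 + 25×60 + 27) × 60 + 39 = 91659.
Real time: 91659 / (60) = 30553/20 s.
Target frame: (30553/20) × (60000/1001) = 91659000/1001 ≈ 91567.433 → 91567.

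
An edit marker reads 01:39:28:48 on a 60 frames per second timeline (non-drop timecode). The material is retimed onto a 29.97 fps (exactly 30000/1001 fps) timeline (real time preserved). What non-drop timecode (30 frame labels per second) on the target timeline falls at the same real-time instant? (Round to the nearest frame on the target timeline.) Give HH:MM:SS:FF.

Source frame index: (1×3600 + 39×60 + 28) × 60 + 48 = 358128.
Real time: 358128 / (60) = 29844/5 s.
Target frame: (29844/5) × (30000/1001) = 179064000/1001 ≈ 178885.115 → 178885.
At 30 labels/s: frame 178885 → 01:39:22:25.

01:39:22:25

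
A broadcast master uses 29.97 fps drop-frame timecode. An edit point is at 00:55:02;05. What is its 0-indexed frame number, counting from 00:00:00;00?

98965

As if non-drop at 30 labels/s: (0 × 3600 + 55 × 60 + 2) × 30 + 5 = 99065.
Minute boundaries passed: 55; those not divisible by 10: 55 − 5 = 50; dropped labels = 2 × 50 = 100.
Actual frame index = 99065 − 100 = 98965.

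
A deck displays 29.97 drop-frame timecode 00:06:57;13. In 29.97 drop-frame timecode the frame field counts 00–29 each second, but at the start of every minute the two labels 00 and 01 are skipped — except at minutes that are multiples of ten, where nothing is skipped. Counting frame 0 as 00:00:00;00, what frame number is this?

As if non-drop at 30 labels/s: (0 × 3600 + 6 × 60 + 57) × 30 + 13 = 12523.
Minute boundaries passed: 6; those not divisible by 10: 6 − 0 = 6; dropped labels = 2 × 6 = 12.
Actual frame index = 12523 − 12 = 12511.

12511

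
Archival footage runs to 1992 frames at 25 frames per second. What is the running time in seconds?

Running time = 1992 / (25) = 79.68 s.

79.68 seconds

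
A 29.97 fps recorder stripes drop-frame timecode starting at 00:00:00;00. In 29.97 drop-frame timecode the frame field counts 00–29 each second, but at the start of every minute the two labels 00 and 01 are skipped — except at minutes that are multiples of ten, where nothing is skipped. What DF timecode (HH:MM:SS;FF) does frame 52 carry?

00:00:01;22

Ten DF minutes hold 17982 frames, so frame 52 lies in block 0 (frames 0–17981) with 52 frames into that block.
The block's first minute is 1800 frames and the rest 1798 each; 52 frames reaches minute 0, so 0 × 18 + 0 × 2 = 0 labels have been skipped so far.
Adding those back, label number 52 + 0 = 52 at 30 labels/s is 1 s + 22 f = 0 h 0 min 1 s frame 22, i.e. 00:00:01;22.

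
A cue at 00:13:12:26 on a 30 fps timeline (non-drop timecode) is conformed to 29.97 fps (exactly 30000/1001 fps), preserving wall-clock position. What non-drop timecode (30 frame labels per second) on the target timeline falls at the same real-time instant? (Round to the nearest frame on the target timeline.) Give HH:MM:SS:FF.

Source frame index: (0×3600 + 13×60 + 12) × 30 + 26 = 23786.
Real time: 23786 / (30) = 11893/15 s.
Target frame: (11893/15) × (30000/1001) = 3398000/143 ≈ 23762.238 → 23762.
At 30 labels/s: frame 23762 → 00:13:12:02.

00:13:12:02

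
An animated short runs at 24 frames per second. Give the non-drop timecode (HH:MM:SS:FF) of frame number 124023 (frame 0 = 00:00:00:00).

124023 ÷ 24 = 5167 full seconds, remainder 15 frames.
5167 s = 1 h 26 min 7 s.
Timecode: 01:26:07:15.

01:26:07:15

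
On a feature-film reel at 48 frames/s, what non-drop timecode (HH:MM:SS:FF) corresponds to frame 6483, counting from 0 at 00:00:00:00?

6483 ÷ 48 = 135 full seconds, remainder 3 frames.
135 s = 0 h 2 min 15 s.
Timecode: 00:02:15:03.

00:02:15:03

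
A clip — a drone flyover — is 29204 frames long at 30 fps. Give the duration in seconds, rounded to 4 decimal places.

973.4667 seconds

Running time = 29204 × 1/30 = 14602/15 s ≈ 973.4667 s.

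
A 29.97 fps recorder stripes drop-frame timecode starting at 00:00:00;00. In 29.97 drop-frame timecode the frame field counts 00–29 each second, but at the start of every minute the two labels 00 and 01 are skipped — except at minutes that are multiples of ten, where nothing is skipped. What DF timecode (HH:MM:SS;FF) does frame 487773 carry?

Each 10-minute DF block holds 10 × 60 × 30 − 9 × 2 = 17982 frames. 487773 ÷ 17982 → 27 full blocks, remainder 2259.
Within the partial block the first minute is 1800 frames and each further minute 1798, so 1 further minute boundary passed. Total skipped labels = 18 × 27 + 2 × 1 = 488.
Non-drop label index = 487773 + 488 = 488261; at 30 labels/s that is 04:31:15:11, i.e. DF 04:31:15;11.

04:31:15;11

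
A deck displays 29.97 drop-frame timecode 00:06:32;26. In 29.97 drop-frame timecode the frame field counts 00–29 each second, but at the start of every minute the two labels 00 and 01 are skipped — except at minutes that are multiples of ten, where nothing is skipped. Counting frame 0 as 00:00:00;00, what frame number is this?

As if non-drop at 30 labels/s: (0 × 3600 + 6 × 60 + 32) × 30 + 26 = 11786.
Minute boundaries passed: 6; those not divisible by 10: 6 − 0 = 6; dropped labels = 2 × 6 = 12.
Actual frame index = 11786 − 12 = 11774.

11774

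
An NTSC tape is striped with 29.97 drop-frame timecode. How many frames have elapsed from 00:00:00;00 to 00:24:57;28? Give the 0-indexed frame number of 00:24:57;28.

As if non-drop at 30 labels/s: (0 × 3600 + 24 × 60 + 57) × 30 + 28 = 44938.
Minute boundaries passed: 24; those not divisible by 10: 24 − 2 = 22; dropped labels = 2 × 22 = 44.
Actual frame index = 44938 − 44 = 44894.

44894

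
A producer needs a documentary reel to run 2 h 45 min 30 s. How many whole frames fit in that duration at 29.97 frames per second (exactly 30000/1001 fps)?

2 h 45 min 30 s = 9930 s.
Frames = 9930 × 30000/1001 = 297900000/1001 ≈ 297602.3976.
Complete frames: 297602.

297602 frames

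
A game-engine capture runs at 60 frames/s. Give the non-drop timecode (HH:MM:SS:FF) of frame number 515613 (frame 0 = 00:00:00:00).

02:23:13:33

515613 ÷ 60 = 8593 full seconds, remainder 33 frames.
8593 s = 2 h 23 min 13 s.
Timecode: 02:23:13:33.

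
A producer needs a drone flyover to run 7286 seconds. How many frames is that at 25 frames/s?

182150 frames

Frames = 7286 × 25 = 182150.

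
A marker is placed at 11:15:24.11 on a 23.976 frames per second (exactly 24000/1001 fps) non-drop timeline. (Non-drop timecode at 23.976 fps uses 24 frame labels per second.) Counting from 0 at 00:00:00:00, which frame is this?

frame 972587

Total seconds to the label: (11 × 3600 + 15 × 60 + 24) = 40524.
Frame index = 40524 × 24 + 11 = 972587.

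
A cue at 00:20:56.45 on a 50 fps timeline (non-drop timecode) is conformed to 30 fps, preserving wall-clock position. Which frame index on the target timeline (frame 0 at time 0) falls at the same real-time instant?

frame 37707

Source frame index: (0×3600 + 20×60 + 56) × 50 + 45 = 62845.
Real time: 62845 / (50) = 12569/10 s.
Target frame: (12569/10) × (30) = 37707.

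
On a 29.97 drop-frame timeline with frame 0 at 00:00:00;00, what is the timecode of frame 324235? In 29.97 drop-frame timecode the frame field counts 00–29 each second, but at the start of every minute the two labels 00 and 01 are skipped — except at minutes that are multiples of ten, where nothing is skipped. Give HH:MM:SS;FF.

Each 10-minute DF block holds 10 × 60 × 30 − 9 × 2 = 17982 frames. 324235 ÷ 17982 → 18 full blocks, remainder 559.
Within the partial block the first minute is 1800 frames and each further minute 1798, so 0 further minute boundaries passed. Total skipped labels = 18 × 18 + 2 × 0 = 324.
Non-drop label index = 324235 + 324 = 324559; at 30 labels/s that is 03:00:18:19, i.e. DF 03:00:18;19.

03:00:18;19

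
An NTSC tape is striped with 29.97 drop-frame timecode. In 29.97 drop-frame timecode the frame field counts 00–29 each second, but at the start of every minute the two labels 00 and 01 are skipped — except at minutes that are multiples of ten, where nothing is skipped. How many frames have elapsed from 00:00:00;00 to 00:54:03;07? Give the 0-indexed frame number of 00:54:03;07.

Complete 10-minute blocks: 5, each 17982 frames → 89910.
Remaining 4 whole minutes in the current block: 1800 + 3 × 1798 = 7194 frames.
Within the current minute: 3 × 30 + 7 − 2 = 95 (labels ;00/;01 skipped at this minute). Total = 89910 + 7194 + 95 = 97199.

97199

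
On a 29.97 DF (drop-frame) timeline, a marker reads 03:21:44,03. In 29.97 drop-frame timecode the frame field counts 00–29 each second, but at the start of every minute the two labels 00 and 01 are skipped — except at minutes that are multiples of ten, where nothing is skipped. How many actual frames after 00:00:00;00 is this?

362761

Complete 10-minute blocks: 20, each 17982 frames → 359640.
Remaining 1 whole minute in the current block: 1800 + 0 × 1798 = 1800 frames.
Within the current minute: 44 × 30 + 3 − 2 = 1321 (labels ;00/;01 skipped at this minute). Total = 359640 + 1800 + 1321 = 362761.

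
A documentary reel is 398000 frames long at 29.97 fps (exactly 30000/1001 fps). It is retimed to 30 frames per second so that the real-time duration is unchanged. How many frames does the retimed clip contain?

Target frames = source frames × (target rate / source rate) = 398000 × (30)/(30000/1001) = 398000 × 1001/1000 = 398398.

398398 frames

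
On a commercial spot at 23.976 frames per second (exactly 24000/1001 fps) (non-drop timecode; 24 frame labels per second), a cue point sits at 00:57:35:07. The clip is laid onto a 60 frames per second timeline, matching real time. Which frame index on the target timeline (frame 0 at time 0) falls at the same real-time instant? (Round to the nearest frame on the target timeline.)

Source frame index: (0×3600 + 57×60 + 35) × 24 + 7 = 82927.
Real time: 82927 / (24000/1001) = 83009927/24000 s.
Target frame: (83009927/24000) × (60) = 83009927/400 ≈ 207524.818 → 207525.

frame 207525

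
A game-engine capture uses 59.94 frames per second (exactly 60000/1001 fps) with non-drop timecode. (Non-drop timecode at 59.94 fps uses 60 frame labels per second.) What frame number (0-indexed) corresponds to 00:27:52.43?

Total seconds to the label: (0 × 3600 + 27 × 60 + 52) = 1672.
Frame index = 1672 × 60 + 43 = 100363.

100363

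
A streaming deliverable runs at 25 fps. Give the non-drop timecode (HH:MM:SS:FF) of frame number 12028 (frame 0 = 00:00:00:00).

12028 ÷ 25 = 481 full seconds, remainder 3 frames.
481 s = 0 h 8 min 1 s.
Timecode: 00:08:01:03.

00:08:01:03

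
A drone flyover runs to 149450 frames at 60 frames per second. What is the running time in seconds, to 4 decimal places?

2490.8333 seconds

Running time = 149450 × 1/60 = 14945/6 s ≈ 2490.8333 s.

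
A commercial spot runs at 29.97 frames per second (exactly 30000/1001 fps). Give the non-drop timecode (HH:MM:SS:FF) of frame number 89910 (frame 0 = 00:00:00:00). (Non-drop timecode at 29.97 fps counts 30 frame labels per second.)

89910 ÷ 30 = 2997 full seconds, remainder 0 frames.
2997 s = 0 h 49 min 57 s.
Timecode: 00:49:57:00.

00:49:57:00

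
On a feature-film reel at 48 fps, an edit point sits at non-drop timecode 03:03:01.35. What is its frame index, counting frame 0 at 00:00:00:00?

Total seconds to the label: (3 × 3600 + 3 × 60 + 1) = 10981.
Frame index = 10981 × 48 + 35 = 527123.

527123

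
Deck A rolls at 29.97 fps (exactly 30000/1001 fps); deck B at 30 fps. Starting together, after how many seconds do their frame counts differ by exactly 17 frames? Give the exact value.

The gap grows by |30 − 30000/1001| = 30/1001 frames per second.
Time for a 17-frame gap: 17 ÷ (30/1001) = 17017/30 s.

17017/30 seconds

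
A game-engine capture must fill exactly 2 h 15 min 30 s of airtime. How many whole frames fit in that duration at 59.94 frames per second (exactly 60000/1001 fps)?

487312 frames

2 h 15 min 30 s = 8130 s.
Frames = 8130 × 60000/1001 = 487800000/1001 ≈ 487312.6873.
Complete frames: 487312.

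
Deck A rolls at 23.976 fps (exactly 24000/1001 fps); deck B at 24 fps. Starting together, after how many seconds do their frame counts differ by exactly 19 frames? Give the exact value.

19019/24 seconds

The gap grows by |24 − 24000/1001| = 24/1001 frames per second.
Time for a 19-frame gap: 19 ÷ (24/1001) = 19019/24 s.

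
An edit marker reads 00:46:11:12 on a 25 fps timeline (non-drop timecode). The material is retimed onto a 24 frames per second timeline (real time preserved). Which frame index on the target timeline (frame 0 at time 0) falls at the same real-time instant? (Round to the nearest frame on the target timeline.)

frame 66516

Source frame index: (0×3600 + 46×60 + 11) × 25 + 12 = 69287.
Real time: 69287 / (25) = 69287/25 s.
Target frame: (69287/25) × (24) = 1662888/25 ≈ 66515.520 → 66516.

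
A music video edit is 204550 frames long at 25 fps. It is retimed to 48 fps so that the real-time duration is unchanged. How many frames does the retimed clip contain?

Target frames = source frames × (target rate / source rate) = 204550 × (48)/(25) = 204550 × 48/25 = 392736.

392736 frames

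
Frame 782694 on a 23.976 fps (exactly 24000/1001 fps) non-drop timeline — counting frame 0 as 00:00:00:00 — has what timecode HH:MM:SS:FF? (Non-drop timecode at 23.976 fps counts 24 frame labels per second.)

09:03:32:06

782694 ÷ 24 = 32612 full seconds, remainder 6 frames.
32612 s = 9 h 3 min 32 s.
Timecode: 09:03:32:06.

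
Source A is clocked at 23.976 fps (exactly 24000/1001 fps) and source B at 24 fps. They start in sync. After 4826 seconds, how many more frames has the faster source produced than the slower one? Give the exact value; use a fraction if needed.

115824/1001 frames

A emits 24000/1001 × 4826 = 115824000/1001 frames; B emits 24 × 4826 = 115824.
Difference = 115824/1001 frames (≈ 115.7083); B is ahead of A.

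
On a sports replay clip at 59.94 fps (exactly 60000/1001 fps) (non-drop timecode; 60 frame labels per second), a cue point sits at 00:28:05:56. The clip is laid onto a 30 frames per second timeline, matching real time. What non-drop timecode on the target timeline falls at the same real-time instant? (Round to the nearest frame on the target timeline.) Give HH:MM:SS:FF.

Source frame index: (0×3600 + 28×60 + 5) × 60 + 56 = 101156.
Real time: 101156 / (60000/1001) = 25314289/15000 s.
Target frame: (25314289/15000) × (30) = 25314289/500 ≈ 50628.578 → 50629.
At 30 labels/s: frame 50629 → 00:28:07:19.

00:28:07:19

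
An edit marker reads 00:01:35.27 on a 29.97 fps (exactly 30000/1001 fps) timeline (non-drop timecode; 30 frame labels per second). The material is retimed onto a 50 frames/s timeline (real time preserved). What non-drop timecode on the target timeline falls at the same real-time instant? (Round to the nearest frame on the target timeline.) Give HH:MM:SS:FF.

00:01:36:00

Source frame index: (0×3600 + 1×60 + 35) × 30 + 27 = 2877.
Real time: 2877 / (30000/1001) = 959959/10000 s.
Target frame: (959959/10000) × (50) = 959959/200 ≈ 4799.795 → 4800.
At 50 labels/s: frame 4800 → 00:01:36:00.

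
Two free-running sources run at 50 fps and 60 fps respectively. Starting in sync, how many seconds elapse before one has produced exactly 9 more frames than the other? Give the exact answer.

The gap grows by |60 − 50| = 10 frames per second.
Time for a 9-frame gap: 9 ÷ (10) = 0.9 s.

0.9 seconds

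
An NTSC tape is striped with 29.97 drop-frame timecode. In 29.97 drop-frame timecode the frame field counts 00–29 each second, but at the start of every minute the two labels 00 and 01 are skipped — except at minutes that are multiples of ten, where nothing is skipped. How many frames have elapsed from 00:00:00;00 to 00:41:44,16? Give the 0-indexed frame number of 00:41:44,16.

75062

As if non-drop at 30 labels/s: (0 × 3600 + 41 × 60 + 44) × 30 + 16 = 75136.
Minute boundaries passed: 41; those not divisible by 10: 41 − 4 = 37; dropped labels = 2 × 37 = 74.
Actual frame index = 75136 − 74 = 75062.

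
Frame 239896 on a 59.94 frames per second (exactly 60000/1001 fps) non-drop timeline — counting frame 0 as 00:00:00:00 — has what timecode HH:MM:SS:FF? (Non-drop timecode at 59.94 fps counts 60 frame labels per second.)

01:06:38:16

239896 ÷ 60 = 3998 full seconds, remainder 16 frames.
3998 s = 1 h 6 min 38 s.
Timecode: 01:06:38:16.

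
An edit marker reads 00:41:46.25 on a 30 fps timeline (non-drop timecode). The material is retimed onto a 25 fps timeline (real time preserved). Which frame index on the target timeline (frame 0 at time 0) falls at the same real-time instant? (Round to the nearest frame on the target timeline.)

frame 62671

Source frame index: (0×3600 + 41×60 + 46) × 30 + 25 = 75205.
Real time: 75205 / (30) = 15041/6 s.
Target frame: (15041/6) × (25) = 376025/6 ≈ 62670.833 → 62671.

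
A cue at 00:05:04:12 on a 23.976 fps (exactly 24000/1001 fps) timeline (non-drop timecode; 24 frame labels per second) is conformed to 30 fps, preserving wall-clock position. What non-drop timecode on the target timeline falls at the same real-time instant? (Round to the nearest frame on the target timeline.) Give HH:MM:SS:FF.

Source frame index: (0×3600 + 5×60 + 4) × 24 + 12 = 7308.
Real time: 7308 / (24000/1001) = 609609/2000 s.
Target frame: (609609/2000) × (30) = 1828827/200 ≈ 9144.135 → 9144.
At 30 labels/s: frame 9144 → 00:05:04:24.

00:05:04:24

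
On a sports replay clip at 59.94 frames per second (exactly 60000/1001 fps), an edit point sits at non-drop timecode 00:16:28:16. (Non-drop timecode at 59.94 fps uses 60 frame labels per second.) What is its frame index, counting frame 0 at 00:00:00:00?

Total seconds to the label: (0 × 3600 + 16 × 60 + 28) = 988.
Frame index = 988 × 60 + 16 = 59296.

59296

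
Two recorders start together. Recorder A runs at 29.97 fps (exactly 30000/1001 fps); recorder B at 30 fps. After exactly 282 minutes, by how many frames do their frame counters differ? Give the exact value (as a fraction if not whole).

507600/1001 frames

282 min = 16920 s.
A emits 30000/1001 × 16920 = 507600000/1001 frames; B emits 30 × 16920 = 507600.
Difference = 507600/1001 frames (≈ 507.0929); B is ahead of A.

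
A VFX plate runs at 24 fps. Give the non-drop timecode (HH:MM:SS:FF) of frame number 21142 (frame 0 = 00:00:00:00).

00:14:40:22

21142 ÷ 24 = 880 full seconds, remainder 22 frames.
880 s = 0 h 14 min 40 s.
Timecode: 00:14:40:22.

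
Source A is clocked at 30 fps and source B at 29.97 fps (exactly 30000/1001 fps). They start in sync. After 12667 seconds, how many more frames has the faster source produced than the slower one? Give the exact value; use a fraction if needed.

380010/1001 frames

A emits 30 × 12667 = 380010 frames; B emits 30000/1001 × 12667 = 380010000/1001.
Difference = 380010/1001 frames (≈ 379.6304); B is behind A.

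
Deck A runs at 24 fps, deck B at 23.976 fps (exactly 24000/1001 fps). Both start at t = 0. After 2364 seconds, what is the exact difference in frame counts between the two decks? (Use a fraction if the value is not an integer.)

56736/1001 frames

A emits 24 × 2364 = 56736 frames; B emits 24000/1001 × 2364 = 56736000/1001.
Difference = 56736/1001 frames (≈ 56.6793); B is behind A.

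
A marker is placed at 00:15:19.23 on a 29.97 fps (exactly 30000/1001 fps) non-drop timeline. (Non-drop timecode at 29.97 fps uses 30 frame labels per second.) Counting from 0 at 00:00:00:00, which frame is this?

frame 27593

Total seconds to the label: (0 × 3600 + 15 × 60 + 19) = 919.
Frame index = 919 × 30 + 23 = 27593.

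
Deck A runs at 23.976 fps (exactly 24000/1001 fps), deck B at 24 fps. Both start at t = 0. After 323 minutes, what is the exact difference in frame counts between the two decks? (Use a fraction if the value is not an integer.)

323 min = 19380 s.
A emits 24000/1001 × 19380 = 465120000/1001 frames; B emits 24 × 19380 = 465120.
Difference = 465120/1001 frames (≈ 464.6553); B is ahead of A.

465120/1001 frames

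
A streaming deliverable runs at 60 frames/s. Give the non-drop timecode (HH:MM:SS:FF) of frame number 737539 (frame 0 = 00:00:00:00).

737539 ÷ 60 = 12292 full seconds, remainder 19 frames.
12292 s = 3 h 24 min 52 s.
Timecode: 03:24:52:19.

03:24:52:19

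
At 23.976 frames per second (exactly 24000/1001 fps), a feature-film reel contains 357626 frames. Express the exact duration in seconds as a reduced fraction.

Running time = 357626 ÷ (24000/1001) = 357626 × 1001/24000 = 178991813/12000 s.

178991813/12000 seconds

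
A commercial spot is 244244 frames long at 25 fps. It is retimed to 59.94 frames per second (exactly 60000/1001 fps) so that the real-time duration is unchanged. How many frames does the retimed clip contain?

585600 frames

Target frames = source frames × (target rate / source rate) = 244244 × (60000/1001)/(25) = 244244 × 2400/1001 = 585600.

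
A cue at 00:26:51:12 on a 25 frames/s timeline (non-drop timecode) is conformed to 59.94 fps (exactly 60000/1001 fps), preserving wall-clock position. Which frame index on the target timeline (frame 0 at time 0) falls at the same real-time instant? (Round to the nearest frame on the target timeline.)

Source frame index: (0×3600 + 26×60 + 51) × 25 + 12 = 40287.
Real time: 40287 / (25) = 40287/25 s.
Target frame: (40287/25) × (60000/1001) = 7437600/77 ≈ 96592.208 → 96592.

frame 96592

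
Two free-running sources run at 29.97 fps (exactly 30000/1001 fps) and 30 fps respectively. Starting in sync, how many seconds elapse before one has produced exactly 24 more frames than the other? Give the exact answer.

The gap grows by |30 − 30000/1001| = 30/1001 frames per second.
Time for a 24-frame gap: 24 ÷ (30/1001) = 800.8 s.

800.8 seconds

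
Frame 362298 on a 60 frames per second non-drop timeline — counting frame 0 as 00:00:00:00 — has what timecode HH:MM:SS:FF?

01:40:38:18

362298 ÷ 60 = 6038 full seconds, remainder 18 frames.
6038 s = 1 h 40 min 38 s.
Timecode: 01:40:38:18.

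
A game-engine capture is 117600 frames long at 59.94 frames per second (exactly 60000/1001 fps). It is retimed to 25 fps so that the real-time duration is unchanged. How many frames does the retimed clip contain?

49049 frames

Target frames = source frames × (target rate / source rate) = 117600 × (25)/(60000/1001) = 117600 × 1001/2400 = 49049.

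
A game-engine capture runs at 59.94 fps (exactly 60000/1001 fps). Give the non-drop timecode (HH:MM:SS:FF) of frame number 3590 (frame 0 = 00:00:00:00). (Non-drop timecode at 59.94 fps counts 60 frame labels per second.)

3590 ÷ 60 = 59 full seconds, remainder 50 frames.
59 s = 0 h 0 min 59 s.
Timecode: 00:00:59:50.

00:00:59:50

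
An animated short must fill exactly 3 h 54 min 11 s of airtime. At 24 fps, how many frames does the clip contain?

337224 frames

3 h 54 min 11 s = 14051 s.
Frames = 14051 × 24 = 337224.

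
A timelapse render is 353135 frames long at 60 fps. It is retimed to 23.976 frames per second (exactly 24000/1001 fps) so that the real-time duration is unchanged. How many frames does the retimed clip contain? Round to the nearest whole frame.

141113 frames

Frames at target rate = 353135 × (24000/1001) / (60) = 141254000/1001 ≈ 141112.887.
Nearest whole frame: 141113.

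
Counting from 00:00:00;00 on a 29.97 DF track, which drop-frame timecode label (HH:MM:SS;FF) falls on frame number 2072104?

Ten DF minutes hold 17982 frames, so frame 2072104 lies in block 115 (frames 2067930–2085911) with 4174 frames into that block.
The block's first minute is 1800 frames and the rest 1798 each; 4174 frames reaches minute 2, so 115 × 18 + 2 × 2 = 2074 labels have been skipped so far.
Adding those back, label number 2072104 + 2074 = 2074178 at 30 labels/s is 69139 s + 8 f = 19 h 12 min 19 s frame 8, i.e. 19:12:19;08.

19:12:19;08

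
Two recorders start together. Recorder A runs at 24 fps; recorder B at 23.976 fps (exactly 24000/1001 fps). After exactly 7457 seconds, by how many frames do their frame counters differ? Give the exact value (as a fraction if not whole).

A emits 24 × 7457 = 178968 frames; B emits 24000/1001 × 7457 = 178968000/1001.
Difference = 178968/1001 frames (≈ 178.7892); B is behind A.

178968/1001 frames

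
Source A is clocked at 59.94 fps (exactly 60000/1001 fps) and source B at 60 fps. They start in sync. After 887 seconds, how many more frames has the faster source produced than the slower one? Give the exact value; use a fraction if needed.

53220/1001 frames

A emits 60000/1001 × 887 = 53220000/1001 frames; B emits 60 × 887 = 53220.
Difference = 53220/1001 frames (≈ 53.1668); B is ahead of A.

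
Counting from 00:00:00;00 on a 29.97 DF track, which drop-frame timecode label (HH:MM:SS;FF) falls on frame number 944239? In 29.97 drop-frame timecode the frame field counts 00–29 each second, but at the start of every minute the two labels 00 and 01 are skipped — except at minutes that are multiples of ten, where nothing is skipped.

08:45:06;05

Each 10-minute DF block holds 10 × 60 × 30 − 9 × 2 = 17982 frames. 944239 ÷ 17982 → 52 full blocks, remainder 9175.
Within the partial block the first minute is 1800 frames and each further minute 1798, so 5 further minute boundaries passed. Total skipped labels = 18 × 52 + 2 × 5 = 946.
Non-drop label index = 944239 + 946 = 945185; at 30 labels/s that is 08:45:06:05, i.e. DF 08:45:06;05.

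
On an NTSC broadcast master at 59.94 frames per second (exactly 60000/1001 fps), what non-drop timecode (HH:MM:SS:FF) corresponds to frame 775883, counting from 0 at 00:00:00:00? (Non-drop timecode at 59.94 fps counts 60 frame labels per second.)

775883 ÷ 60 = 12931 full seconds, remainder 23 frames.
12931 s = 3 h 35 min 31 s.
Timecode: 03:35:31:23.

03:35:31:23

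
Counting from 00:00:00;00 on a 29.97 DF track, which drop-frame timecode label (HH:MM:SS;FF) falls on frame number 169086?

Ten DF minutes hold 17982 frames, so frame 169086 lies in block 9 (frames 161838–179819) with 7248 frames into that block.
The block's first minute is 1800 frames and the rest 1798 each; 7248 frames reaches minute 4, so 9 × 18 + 4 × 2 = 170 labels have been skipped so far.
Adding those back, label number 169086 + 170 = 169256 at 30 labels/s is 5641 s + 26 f = 1 h 34 min 1 s frame 26, i.e. 01:34:01;26.

01:34:01;26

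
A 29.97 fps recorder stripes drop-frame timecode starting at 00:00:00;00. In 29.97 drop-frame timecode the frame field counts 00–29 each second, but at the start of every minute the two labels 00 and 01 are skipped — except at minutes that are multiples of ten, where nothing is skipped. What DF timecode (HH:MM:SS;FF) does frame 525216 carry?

04:52:04;22

Each 10-minute DF block holds 10 × 60 × 30 − 9 × 2 = 17982 frames. 525216 ÷ 17982 → 29 full blocks, remainder 3738.
Within the partial block the first minute is 1800 frames and each further minute 1798, so 2 further minute boundaries passed. Total skipped labels = 18 × 29 + 2 × 2 = 526.
Non-drop label index = 525216 + 526 = 525742; at 30 labels/s that is 04:52:04:22, i.e. DF 04:52:04;22.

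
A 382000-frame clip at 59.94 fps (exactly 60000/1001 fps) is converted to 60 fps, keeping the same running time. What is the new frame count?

Target frames = source frames × (target rate / source rate) = 382000 × (60)/(60000/1001) = 382000 × 1001/1000 = 382382.

382382 frames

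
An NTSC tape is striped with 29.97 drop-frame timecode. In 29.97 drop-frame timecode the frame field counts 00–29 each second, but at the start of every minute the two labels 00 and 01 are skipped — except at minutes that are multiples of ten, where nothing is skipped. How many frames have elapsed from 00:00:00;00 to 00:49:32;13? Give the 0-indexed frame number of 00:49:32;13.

Complete 10-minute blocks: 4, each 17982 frames → 71928.
Remaining 9 whole minutes in the current block: 1800 + 8 × 1798 = 16184 frames.
Within the current minute: 32 × 30 + 13 − 2 = 971 (labels ;00/;01 skipped at this minute). Total = 71928 + 16184 + 971 = 89083.

89083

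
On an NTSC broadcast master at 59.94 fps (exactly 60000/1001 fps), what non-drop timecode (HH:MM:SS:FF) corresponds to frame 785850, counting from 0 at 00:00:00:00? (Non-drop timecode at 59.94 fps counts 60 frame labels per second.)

03:38:17:30

785850 ÷ 60 = 13097 full seconds, remainder 30 frames.
13097 s = 3 h 38 min 17 s.
Timecode: 03:38:17:30.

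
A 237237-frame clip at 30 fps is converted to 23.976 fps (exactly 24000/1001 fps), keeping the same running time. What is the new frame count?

Target frames = source frames × (target rate / source rate) = 237237 × (24000/1001)/(30) = 237237 × 800/1001 = 189600.

189600 frames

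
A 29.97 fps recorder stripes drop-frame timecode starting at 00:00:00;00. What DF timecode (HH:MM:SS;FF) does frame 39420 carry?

Ten DF minutes hold 17982 frames, so frame 39420 lies in block 2 (frames 35964–53945) with 3456 frames into that block.
The block's first minute is 1800 frames and the rest 1798 each; 3456 frames reaches minute 1, so 2 × 18 + 1 × 2 = 38 labels have been skipped so far.
Adding those back, label number 39420 + 38 = 39458 at 30 labels/s is 1315 s + 8 f = 0 h 21 min 55 s frame 8, i.e. 00:21:55;08.

00:21:55;08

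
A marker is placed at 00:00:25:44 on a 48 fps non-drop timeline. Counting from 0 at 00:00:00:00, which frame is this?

Total seconds to the label: (0 × 3600 + 0 × 60 + 25) = 25.
Frame index = 25 × 48 + 44 = 1244.

1244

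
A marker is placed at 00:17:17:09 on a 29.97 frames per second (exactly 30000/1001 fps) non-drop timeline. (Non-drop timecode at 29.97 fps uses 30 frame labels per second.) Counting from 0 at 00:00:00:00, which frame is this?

31119

Total seconds to the label: (0 × 3600 + 17 × 60 + 17) = 1037.
Frame index = 1037 × 30 + 9 = 31119.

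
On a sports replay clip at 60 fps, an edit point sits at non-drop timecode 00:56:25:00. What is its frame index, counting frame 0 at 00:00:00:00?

203100

Total seconds to the label: (0 × 3600 + 56 × 60 + 25) = 3385.
Frame index = 3385 × 60 + 0 = 203100.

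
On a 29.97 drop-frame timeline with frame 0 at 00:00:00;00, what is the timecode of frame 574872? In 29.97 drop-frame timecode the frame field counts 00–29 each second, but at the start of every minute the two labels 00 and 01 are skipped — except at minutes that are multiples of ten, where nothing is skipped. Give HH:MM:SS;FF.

05:19:41;18

Ten DF minutes hold 17982 frames, so frame 574872 lies in block 31 (frames 557442–575423) with 17430 frames into that block.
The block's first minute is 1800 frames and the rest 1798 each; 17430 frames reaches minute 9, so 31 × 18 + 9 × 2 = 576 labels have been skipped so far.
Adding those back, label number 574872 + 576 = 575448 at 30 labels/s is 19181 s + 18 f = 5 h 19 min 41 s frame 18, i.e. 05:19:41;18.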